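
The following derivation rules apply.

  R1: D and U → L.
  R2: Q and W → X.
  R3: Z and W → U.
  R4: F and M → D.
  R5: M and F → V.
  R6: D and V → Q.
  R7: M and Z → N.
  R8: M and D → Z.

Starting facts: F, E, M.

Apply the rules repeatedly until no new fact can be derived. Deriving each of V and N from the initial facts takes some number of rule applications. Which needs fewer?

V: M and F hold, so V follows (R5). [1 rule application]
N: From F and M, R4 gives D. M and D hold, so Z follows (R8). From M and Z, R7 gives N. [3 rule applications]
V needs fewer.

V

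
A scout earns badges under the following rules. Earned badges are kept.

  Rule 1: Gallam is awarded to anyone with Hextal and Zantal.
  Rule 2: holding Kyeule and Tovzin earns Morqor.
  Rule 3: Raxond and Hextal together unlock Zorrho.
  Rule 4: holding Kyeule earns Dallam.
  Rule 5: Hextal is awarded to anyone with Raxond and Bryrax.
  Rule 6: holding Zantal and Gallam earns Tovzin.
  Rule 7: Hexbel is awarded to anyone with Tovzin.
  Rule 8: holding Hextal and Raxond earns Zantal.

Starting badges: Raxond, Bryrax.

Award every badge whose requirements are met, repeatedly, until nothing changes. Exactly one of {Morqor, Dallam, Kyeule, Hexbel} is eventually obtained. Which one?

With Raxond and Bryrax, Hextal is earned (Rule 5).
With Hextal and Raxond, Zantal is earned (Rule 8).
With Hextal and Zantal, Gallam is earned (Rule 1).
With Zantal and Gallam, Tovzin is earned (Rule 6).
With Tovzin, Hexbel is earned (Rule 7).
Morqor would need Kyeule and Tovzin (Rule 2), but Kyeule is never earned. Dallam would need Kyeule (Rule 4), but Kyeule is never earned. No rule produces Kyeule, and it is not given.

Hexbel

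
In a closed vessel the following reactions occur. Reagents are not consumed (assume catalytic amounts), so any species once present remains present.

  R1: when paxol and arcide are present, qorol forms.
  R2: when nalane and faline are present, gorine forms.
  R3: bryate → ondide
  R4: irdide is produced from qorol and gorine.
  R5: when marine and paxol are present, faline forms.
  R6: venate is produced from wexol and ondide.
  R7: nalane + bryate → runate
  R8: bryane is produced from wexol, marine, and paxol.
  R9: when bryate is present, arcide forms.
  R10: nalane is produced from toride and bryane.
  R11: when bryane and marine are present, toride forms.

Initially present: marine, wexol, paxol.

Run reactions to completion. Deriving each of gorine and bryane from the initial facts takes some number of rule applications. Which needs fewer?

bryane: wexol, marine, and paxol present → bryane forms (R8). [1 rule application]
gorine: marine and paxol present → faline forms (R5). wexol, marine, and paxol present → bryane forms (R8). bryane and marine present → toride forms (R11). toride and bryane present → nalane forms (R10). nalane and faline present → gorine forms (R2). [5 rule applications]
bryane needs fewer.

bryane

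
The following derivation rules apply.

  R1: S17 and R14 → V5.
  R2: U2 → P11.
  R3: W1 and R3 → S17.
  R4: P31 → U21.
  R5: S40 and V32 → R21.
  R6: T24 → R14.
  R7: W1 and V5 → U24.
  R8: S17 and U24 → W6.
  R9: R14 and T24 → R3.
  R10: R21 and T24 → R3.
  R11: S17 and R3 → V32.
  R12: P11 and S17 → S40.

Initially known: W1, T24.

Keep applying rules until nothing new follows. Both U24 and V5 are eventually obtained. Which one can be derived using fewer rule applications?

V5: From T24, R6 gives R14. R14 and T24 hold, so R3 follows (R9). From W1 and R3, R3 gives S17. From S17 and R14, R1 gives V5. [4 rule applications]
U24: From T24, R6 gives R14. R14 and T24 hold, so R3 follows (R9). W1 and R3 hold, so S17 follows (R3). From S17 and R14, R1 gives V5. From W1 and V5, R7 gives U24. [5 rule applications]
V5 needs fewer.

V5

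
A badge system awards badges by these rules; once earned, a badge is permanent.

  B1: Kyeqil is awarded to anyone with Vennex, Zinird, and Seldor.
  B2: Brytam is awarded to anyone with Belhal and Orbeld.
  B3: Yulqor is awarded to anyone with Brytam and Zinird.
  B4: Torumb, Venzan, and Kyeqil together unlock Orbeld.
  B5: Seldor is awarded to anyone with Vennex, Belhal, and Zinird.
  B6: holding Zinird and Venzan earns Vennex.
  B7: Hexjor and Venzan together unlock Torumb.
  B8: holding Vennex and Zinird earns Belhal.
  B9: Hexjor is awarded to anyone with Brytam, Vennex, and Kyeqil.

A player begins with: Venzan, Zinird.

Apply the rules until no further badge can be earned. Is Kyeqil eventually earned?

Yes

With Zinird and Venzan, Vennex is earned (B6).
With Vennex and Zinird, Belhal is earned (B8).
With Vennex, Belhal, and Zinird, Seldor is earned (B5).
With Vennex, Zinird, and Seldor, Kyeqil is earned (B1).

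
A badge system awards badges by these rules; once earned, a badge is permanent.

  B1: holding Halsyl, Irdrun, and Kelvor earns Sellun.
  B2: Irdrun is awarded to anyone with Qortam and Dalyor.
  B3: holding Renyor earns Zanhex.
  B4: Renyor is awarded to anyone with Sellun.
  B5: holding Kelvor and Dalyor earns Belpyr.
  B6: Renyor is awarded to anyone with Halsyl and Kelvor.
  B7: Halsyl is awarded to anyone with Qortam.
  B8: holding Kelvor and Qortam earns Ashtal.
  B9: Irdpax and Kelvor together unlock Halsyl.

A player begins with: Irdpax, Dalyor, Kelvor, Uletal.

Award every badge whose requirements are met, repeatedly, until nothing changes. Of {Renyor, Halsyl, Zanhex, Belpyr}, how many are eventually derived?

4

With Kelvor and Dalyor, Belpyr is earned (B5).
With Irdpax and Kelvor, Halsyl is earned (B9).
With Halsyl and Kelvor, Renyor is earned (B6).
With Renyor, Zanhex is earned (B3).
Renyor: reached.
Halsyl: reached.
Zanhex: reached.
Belpyr: reached.
All 4 are reached.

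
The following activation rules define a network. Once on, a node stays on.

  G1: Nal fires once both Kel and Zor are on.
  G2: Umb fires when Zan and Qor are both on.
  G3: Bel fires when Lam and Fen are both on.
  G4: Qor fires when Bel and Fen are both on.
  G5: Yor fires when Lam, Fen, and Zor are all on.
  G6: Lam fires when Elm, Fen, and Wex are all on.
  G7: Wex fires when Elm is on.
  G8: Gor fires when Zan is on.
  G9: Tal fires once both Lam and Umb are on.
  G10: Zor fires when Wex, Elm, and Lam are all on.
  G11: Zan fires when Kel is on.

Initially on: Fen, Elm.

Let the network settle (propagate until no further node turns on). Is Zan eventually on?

No

Zan would need Kel (G11), but Kel never turns on.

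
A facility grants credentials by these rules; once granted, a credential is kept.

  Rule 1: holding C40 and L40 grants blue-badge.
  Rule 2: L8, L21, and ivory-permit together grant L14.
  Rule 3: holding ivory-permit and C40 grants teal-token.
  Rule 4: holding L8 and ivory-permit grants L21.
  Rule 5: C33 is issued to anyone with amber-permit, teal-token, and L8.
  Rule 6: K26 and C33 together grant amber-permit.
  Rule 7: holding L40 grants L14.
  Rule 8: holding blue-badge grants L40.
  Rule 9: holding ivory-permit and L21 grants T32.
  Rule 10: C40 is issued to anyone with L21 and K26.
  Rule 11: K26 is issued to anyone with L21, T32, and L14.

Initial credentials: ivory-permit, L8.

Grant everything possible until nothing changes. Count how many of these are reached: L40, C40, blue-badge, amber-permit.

1

Holding L8 and ivory-permit grants L21 (Rule 4).
Holding L8, L21, and ivory-permit grants L14 (Rule 2).
Holding ivory-permit and L21 grants T32 (Rule 9).
Holding L21, T32, and L14 grants K26 (Rule 11).
Holding L21 and K26 grants C40 (Rule 10).
L40 would need blue-badge (Rule 8), but blue-badge is never granted.
C40: reached.
blue-badge would need C40 and L40 (Rule 1), but L40 is never granted.
amber-permit would need K26 and C33 (Rule 6), but C33 is never granted.
Reached: C40 — 1 of the 4.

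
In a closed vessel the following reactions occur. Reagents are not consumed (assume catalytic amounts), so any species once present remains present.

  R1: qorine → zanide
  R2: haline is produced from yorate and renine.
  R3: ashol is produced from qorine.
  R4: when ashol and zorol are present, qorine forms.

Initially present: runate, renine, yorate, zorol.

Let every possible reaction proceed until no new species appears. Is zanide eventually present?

zanide would need qorine (R1), but qorine never forms.

No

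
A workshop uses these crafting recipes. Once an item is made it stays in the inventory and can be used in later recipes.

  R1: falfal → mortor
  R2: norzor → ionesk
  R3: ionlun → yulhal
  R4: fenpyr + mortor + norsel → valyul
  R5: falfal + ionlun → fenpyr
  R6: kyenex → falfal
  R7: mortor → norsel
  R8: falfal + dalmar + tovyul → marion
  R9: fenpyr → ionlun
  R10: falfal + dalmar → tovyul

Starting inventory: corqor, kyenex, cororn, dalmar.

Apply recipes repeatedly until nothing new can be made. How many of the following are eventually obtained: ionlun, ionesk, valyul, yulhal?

0

ionlun would need fenpyr (R9), but fenpyr is never obtained.
ionesk would need norzor (R2), but norzor is never obtained.
valyul would need fenpyr, mortor, and norsel (R4), but fenpyr is never obtained.
yulhal would need ionlun (R3), but ionlun is never obtained.
None of the 4 are reached.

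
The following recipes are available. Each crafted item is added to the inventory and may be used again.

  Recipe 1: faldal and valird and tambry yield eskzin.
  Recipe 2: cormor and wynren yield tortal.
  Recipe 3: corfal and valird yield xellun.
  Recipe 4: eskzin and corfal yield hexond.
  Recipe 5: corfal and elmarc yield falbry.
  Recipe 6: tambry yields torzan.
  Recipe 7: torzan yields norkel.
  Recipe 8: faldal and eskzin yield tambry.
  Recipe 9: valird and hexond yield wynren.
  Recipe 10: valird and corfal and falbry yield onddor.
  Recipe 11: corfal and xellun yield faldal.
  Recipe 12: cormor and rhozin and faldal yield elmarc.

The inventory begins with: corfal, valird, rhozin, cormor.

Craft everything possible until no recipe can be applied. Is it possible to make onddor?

corfal and valird → xellun (Recipe 3).
Using Recipe 11, corfal and xellun make faldal.
cormor and rhozin and faldal → elmarc (Recipe 12).
corfal and elmarc → falbry (Recipe 5).
Using Recipe 10, valird, corfal, and falbry make onddor.

Yes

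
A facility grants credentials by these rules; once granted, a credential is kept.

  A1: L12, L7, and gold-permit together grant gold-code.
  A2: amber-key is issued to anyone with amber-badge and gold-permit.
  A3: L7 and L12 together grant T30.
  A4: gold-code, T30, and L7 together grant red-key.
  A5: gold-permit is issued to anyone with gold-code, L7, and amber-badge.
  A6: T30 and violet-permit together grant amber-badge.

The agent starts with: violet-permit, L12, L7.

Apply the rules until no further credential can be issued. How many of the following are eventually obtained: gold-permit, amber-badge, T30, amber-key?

Holding L7 and L12 grants T30 (A3).
Holding T30 and violet-permit grants amber-badge (A6).
gold-permit would need gold-code, L7, and amber-badge (A5), but gold-code is never granted.
amber-badge: reached.
T30: reached.
amber-key would need amber-badge and gold-permit (A2), but gold-permit is never granted.
Reached: amber-badge and T30 — 2 of the 4.

2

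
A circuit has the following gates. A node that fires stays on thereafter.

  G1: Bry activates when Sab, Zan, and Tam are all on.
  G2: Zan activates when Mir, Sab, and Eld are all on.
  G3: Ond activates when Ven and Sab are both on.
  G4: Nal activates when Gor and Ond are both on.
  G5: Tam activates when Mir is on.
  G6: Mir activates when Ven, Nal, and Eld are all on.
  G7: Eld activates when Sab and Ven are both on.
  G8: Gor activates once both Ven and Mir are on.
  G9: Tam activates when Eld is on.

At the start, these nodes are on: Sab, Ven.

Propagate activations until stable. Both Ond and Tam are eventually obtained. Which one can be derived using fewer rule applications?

Ond: G3: Ven and Sab on → Ond on. [1 rule application]
Tam: G7: Sab and Ven on → Eld on. G9: Eld on → Tam on. [2 rule applications]
Ond needs fewer.

Ond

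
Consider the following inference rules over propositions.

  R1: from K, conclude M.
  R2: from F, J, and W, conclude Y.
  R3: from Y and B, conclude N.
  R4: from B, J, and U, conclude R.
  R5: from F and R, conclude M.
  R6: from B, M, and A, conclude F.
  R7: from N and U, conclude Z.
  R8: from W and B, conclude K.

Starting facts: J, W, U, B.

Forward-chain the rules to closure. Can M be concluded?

Yes

From W and B, R8 gives K.
From K, R1 gives M.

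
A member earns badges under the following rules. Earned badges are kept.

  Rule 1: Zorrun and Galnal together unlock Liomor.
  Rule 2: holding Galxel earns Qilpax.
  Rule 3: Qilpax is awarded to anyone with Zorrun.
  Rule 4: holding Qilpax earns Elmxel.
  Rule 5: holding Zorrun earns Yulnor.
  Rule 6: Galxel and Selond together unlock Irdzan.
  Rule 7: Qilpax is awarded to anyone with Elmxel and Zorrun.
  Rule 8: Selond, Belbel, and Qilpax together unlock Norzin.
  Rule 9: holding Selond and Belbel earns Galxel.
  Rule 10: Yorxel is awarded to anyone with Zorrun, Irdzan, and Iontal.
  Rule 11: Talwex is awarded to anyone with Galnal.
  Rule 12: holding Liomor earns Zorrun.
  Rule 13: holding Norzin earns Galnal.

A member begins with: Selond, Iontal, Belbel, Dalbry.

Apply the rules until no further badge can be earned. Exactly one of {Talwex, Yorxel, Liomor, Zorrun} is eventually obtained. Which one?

Talwex

With Selond and Belbel, Galxel is earned (Rule 9).
With Galxel, Qilpax is earned (Rule 2).
With Selond, Belbel, and Qilpax, Norzin is earned (Rule 8).
With Norzin, Galnal is earned (Rule 13).
With Galnal, Talwex is earned (Rule 11).
Liomor would need Zorrun and Galnal (Rule 1), but Zorrun is never earned. Zorrun would need Liomor (Rule 12), but Liomor is never earned. Yorxel would need Zorrun, Irdzan, and Iontal (Rule 10), but Zorrun is never earned.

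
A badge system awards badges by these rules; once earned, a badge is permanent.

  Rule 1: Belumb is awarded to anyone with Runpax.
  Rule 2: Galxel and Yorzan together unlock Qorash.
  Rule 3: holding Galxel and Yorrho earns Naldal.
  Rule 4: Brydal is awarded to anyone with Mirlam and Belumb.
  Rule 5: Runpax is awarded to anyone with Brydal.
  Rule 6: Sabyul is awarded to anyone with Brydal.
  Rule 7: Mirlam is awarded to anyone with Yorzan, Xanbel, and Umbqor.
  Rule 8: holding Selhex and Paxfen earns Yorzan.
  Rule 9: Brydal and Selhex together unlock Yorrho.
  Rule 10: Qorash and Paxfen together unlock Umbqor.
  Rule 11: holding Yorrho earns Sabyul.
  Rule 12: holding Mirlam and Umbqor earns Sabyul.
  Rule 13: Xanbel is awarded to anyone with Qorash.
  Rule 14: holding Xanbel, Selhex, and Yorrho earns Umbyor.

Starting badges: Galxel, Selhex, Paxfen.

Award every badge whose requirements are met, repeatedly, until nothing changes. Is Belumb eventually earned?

Belumb would need Runpax (Rule 1), but Runpax is never earned.

No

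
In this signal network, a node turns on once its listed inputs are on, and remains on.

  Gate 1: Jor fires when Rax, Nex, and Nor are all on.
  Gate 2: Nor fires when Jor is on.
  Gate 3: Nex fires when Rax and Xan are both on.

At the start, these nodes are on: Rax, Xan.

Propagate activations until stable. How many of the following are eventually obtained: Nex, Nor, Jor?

1

Gate 3: Rax and Xan on → Nex on.
Nex: reached.
Nor would need Jor (Gate 2), but Jor never turns on.
Jor would need Rax, Nex, and Nor (Gate 1), but Nor never turns on.
Reached: Nex — 1 of the 3.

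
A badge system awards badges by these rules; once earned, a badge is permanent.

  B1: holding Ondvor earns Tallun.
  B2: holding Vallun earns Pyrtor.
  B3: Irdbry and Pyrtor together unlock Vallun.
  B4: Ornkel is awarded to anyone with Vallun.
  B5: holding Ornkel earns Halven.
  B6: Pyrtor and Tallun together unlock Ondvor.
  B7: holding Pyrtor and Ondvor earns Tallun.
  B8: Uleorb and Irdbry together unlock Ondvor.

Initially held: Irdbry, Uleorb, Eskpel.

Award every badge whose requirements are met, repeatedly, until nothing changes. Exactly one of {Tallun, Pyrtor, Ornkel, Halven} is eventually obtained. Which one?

With Uleorb and Irdbry, Ondvor is earned (B8).
With Ondvor, Tallun is earned (B1).
Halven would need Ornkel (B5), but Ornkel is never earned. Ornkel would need Vallun (B4), but Vallun is never earned. Pyrtor would need Vallun (B2), but Vallun is never earned.

Tallun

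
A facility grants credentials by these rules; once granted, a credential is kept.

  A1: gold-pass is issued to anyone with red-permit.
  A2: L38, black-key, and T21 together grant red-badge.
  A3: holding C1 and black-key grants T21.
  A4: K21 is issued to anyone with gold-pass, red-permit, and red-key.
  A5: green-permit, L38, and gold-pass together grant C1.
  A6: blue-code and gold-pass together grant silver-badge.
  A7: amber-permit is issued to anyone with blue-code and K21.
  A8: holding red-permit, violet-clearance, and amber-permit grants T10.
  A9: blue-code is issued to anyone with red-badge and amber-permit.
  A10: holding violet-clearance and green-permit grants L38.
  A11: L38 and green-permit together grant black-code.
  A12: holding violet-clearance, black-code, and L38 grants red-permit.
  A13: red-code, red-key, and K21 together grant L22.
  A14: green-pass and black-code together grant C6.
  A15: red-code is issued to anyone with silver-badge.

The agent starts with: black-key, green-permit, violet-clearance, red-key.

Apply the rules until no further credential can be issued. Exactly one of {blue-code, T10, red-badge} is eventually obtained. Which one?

Holding violet-clearance and green-permit grants L38 (A10).
Holding L38 and green-permit grants black-code (A11).
Holding violet-clearance, black-code, and L38 grants red-permit (A12).
Holding red-permit grants gold-pass (A1).
Holding green-permit, L38, and gold-pass grants C1 (A5).
Holding C1 and black-key grants T21 (A3).
Holding L38, black-key, and T21 grants red-badge (A2).
blue-code would need red-badge and amber-permit (A9), but amber-permit is never granted. T10 would need red-permit, violet-clearance, and amber-permit (A8), but amber-permit is never granted.

red-badge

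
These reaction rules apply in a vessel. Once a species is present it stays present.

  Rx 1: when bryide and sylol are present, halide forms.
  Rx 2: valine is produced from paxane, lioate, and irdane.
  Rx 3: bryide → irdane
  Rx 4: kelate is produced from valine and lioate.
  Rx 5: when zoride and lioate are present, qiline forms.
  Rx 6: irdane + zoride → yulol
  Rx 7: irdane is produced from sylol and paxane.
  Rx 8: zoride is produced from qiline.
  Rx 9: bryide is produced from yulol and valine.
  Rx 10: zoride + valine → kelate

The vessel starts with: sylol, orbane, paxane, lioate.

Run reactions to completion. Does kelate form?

sylol and paxane present → irdane forms (Rx 7).
paxane, lioate, and irdane present → valine forms (Rx 2).
valine and lioate present → kelate forms (Rx 4).

Yes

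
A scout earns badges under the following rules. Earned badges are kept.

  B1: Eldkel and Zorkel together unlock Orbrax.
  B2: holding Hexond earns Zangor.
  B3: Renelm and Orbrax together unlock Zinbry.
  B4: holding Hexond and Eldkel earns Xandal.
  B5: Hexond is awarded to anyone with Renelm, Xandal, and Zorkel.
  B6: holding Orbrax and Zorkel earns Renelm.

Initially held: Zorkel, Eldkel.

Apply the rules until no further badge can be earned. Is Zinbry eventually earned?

Yes

With Eldkel and Zorkel, Orbrax is earned (B1).
With Orbrax and Zorkel, Renelm is earned (B6).
With Renelm and Orbrax, Zinbry is earned (B3).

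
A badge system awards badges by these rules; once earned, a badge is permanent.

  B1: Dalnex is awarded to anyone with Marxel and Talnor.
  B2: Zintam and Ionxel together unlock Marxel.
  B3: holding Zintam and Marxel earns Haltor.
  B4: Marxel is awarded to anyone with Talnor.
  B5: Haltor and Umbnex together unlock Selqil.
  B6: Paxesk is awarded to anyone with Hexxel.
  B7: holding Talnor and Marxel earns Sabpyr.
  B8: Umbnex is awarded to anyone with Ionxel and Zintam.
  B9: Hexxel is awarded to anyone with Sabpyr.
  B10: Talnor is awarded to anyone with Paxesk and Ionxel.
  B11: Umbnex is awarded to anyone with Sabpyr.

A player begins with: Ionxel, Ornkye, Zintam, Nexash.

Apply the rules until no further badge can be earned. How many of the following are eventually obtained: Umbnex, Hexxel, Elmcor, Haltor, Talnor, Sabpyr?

With Zintam and Ionxel, Marxel is earned (B2).
With Ionxel and Zintam, Umbnex is earned (B8).
With Zintam and Marxel, Haltor is earned (B3).
Umbnex: reached.
Hexxel would need Sabpyr (B9), but Sabpyr is never earned.
No rule produces Elmcor, and it is not given.
Haltor: reached.
Talnor would need Paxesk and Ionxel (B10), but Paxesk is never earned.
Sabpyr would need Talnor and Marxel (B7), but Talnor is never earned.
Reached: Umbnex and Haltor — 2 of the 6.

2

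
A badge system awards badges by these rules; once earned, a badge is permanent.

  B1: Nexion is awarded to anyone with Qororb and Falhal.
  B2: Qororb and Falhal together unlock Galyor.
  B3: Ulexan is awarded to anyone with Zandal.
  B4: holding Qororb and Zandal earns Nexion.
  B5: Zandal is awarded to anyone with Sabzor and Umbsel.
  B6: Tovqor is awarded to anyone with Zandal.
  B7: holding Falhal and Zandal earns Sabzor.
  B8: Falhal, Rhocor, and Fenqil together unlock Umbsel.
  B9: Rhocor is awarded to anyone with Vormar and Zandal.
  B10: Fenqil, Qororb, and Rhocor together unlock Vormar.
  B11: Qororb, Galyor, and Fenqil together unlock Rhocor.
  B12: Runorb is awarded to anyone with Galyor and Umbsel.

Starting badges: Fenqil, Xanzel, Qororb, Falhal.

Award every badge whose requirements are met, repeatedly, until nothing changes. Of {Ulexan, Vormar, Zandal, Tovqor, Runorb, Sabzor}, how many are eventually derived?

With Qororb and Falhal, Galyor is earned (B2).
With Qororb, Galyor, and Fenqil, Rhocor is earned (B11).
With Falhal, Rhocor, and Fenqil, Umbsel is earned (B8).
With Fenqil, Qororb, and Rhocor, Vormar is earned (B10).
With Galyor and Umbsel, Runorb is earned (B12).
Ulexan would need Zandal (B3), but Zandal is never earned.
Vormar: reached.
Zandal would need Sabzor and Umbsel (B5), but Sabzor is never earned.
Tovqor would need Zandal (B6), but Zandal is never earned.
Runorb: reached.
Sabzor would need Falhal and Zandal (B7), but Zandal is never earned.
Reached: Vormar and Runorb — 2 of the 6.

2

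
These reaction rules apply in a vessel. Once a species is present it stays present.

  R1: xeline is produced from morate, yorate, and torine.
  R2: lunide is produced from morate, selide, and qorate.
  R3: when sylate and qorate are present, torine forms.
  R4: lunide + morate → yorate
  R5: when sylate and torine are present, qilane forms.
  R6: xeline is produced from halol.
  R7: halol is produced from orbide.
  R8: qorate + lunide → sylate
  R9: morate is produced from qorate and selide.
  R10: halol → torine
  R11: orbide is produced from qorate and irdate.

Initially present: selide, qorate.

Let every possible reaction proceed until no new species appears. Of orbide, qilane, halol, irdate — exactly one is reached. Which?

qorate and selide present → morate forms (R9).
morate, selide, and qorate present → lunide forms (R2).
qorate and lunide present → sylate forms (R8).
sylate and qorate present → torine forms (R3).
sylate and torine present → qilane forms (R5).
halol would need orbide (R7), but orbide never forms. orbide would need qorate and irdate (R11), but irdate never forms. No rule produces irdate, and it is not given.

qilane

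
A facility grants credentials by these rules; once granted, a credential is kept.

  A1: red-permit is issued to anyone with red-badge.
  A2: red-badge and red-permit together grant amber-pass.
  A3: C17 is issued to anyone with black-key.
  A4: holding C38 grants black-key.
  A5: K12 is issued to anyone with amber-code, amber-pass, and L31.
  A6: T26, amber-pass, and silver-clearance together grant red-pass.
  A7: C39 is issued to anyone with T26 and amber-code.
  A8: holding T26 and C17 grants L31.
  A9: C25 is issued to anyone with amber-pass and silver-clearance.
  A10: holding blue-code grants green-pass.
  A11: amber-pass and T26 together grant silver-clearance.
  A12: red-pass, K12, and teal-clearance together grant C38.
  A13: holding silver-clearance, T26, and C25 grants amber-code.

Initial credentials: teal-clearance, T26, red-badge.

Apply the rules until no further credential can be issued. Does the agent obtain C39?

Holding red-badge grants red-permit (A1).
Holding red-badge and red-permit grants amber-pass (A2).
Holding amber-pass and T26 grants silver-clearance (A11).
Holding amber-pass and silver-clearance grants C25 (A9).
Holding silver-clearance, T26, and C25 grants amber-code (A13).
Holding T26 and amber-code grants C39 (A7).

Yes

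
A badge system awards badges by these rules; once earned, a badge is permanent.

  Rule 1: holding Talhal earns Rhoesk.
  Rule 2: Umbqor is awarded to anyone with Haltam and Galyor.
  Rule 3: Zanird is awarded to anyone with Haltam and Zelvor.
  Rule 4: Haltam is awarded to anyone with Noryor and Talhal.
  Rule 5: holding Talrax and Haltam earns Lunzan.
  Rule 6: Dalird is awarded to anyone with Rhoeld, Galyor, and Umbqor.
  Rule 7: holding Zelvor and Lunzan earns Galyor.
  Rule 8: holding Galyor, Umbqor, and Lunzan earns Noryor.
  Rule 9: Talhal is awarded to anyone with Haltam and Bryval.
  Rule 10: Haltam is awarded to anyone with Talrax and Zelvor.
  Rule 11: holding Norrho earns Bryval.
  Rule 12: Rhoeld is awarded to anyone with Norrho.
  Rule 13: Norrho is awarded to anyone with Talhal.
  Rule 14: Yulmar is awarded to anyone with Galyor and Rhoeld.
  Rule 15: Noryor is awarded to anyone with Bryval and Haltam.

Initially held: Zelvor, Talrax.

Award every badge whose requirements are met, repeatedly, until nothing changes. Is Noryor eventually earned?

With Talrax and Zelvor, Haltam is earned (Rule 10).
With Talrax and Haltam, Lunzan is earned (Rule 5).
With Zelvor and Lunzan, Galyor is earned (Rule 7).
With Haltam and Galyor, Umbqor is earned (Rule 2).
With Galyor, Umbqor, and Lunzan, Noryor is earned (Rule 8).

Yes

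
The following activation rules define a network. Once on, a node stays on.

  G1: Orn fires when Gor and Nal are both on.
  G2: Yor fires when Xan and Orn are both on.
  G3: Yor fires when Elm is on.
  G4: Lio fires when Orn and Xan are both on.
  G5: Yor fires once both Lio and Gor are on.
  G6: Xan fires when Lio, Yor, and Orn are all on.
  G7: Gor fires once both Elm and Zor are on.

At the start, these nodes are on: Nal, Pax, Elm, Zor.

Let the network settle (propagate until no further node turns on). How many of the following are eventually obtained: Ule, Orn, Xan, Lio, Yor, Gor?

3

Elm and Zor are on, so Gor fires (G7).
Elm is on, so Yor fires (G3).
G1: Gor and Nal on → Orn on.
No rule produces Ule, and it is not given.
Orn: reached.
Xan would need Lio, Yor, and Orn (G6), but Lio never turns on.
Lio would need Orn and Xan (G4), but Xan never turns on.
Yor: reached.
Gor: reached.
Reached: Orn, Yor, and Gor — 3 of the 6.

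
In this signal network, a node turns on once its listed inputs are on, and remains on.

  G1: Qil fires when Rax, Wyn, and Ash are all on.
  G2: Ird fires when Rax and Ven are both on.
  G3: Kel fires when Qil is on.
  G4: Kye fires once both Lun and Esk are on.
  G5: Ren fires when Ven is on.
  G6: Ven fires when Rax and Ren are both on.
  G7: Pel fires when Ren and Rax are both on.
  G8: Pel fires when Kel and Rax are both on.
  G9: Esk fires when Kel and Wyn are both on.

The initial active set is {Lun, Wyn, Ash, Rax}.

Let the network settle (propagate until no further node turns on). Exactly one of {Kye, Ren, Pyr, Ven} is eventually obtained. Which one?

Kye

Rax, Wyn, and Ash are on, so Qil fires (G1).
Qil is on, so Kel fires (G3).
G9: Kel and Wyn on → Esk on.
Lun and Esk are on, so Kye fires (G4).
Ren would need Ven (G5), but Ven never turns on. Ven would need Rax and Ren (G6), but Ren never turns on. No rule produces Pyr, and it is not given.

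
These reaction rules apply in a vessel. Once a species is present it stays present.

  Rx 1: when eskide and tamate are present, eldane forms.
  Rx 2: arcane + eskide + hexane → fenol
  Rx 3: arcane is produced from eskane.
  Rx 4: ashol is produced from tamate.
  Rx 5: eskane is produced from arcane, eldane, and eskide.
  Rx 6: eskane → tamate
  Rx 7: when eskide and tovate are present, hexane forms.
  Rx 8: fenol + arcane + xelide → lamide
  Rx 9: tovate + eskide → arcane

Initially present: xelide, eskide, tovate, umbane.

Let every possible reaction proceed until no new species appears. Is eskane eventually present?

No

eskane would need arcane, eldane, and eskide (Rx 5), but eldane never forms.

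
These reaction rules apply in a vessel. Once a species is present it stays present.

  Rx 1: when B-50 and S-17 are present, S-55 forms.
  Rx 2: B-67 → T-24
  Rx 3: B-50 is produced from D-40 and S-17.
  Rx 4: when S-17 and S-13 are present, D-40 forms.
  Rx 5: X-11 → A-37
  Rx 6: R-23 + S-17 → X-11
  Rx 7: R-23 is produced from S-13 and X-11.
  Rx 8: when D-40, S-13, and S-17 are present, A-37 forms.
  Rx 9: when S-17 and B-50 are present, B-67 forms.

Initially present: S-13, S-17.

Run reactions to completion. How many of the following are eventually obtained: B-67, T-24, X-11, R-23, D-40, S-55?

4

S-17 and S-13 present → D-40 forms (Rx 4).
D-40 and S-17 present → B-50 forms (Rx 3).
S-17 and B-50 present → B-67 forms (Rx 9).
B-50 and S-17 present → S-55 forms (Rx 1).
B-67 present → T-24 forms (Rx 2).
B-67: reached.
T-24: reached.
X-11 would need R-23 and S-17 (Rx 6), but R-23 never forms.
R-23 would need S-13 and X-11 (Rx 7), but X-11 never forms.
D-40: reached.
S-55: reached.
Reached: B-67, T-24, D-40, and S-55 — 4 of the 6.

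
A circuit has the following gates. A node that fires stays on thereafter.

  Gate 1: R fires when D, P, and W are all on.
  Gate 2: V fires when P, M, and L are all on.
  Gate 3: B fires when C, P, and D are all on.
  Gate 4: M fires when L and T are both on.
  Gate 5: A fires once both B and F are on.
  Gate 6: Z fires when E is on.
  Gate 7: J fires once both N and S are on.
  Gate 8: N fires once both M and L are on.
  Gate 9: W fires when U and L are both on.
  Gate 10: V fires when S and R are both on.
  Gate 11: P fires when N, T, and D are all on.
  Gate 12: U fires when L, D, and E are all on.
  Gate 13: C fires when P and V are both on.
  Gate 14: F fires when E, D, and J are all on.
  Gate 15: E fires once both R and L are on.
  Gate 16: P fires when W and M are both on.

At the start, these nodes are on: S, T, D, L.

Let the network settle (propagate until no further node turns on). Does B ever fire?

L and T are on, so M fires (Gate 4).
M and L are on, so N fires (Gate 8).
Gate 11: N, T, and D on → P on.
P, M, and L are on, so V fires (Gate 2).
P and V are on, so C fires (Gate 13).
Gate 3: C, P, and D on → B on.

Yes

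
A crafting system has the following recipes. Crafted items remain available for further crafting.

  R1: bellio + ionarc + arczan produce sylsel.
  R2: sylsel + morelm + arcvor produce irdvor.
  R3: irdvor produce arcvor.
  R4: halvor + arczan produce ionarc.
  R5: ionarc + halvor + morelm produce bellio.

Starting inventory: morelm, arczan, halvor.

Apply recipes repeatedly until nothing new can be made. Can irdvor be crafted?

No

irdvor would need sylsel, morelm, and arcvor (R2), but arcvor is never obtained.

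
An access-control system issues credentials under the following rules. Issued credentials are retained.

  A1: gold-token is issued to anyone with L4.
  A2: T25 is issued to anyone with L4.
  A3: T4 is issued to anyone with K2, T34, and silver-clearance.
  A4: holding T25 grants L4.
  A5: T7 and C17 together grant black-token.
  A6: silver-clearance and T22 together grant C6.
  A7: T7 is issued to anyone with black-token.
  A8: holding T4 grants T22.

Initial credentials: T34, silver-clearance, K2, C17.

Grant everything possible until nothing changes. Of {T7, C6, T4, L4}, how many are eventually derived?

Holding K2, T34, and silver-clearance grants T4 (A3).
Holding T4 grants T22 (A8).
Holding silver-clearance and T22 grants C6 (A6).
T7 would need black-token (A7), but black-token is never granted.
C6: reached.
T4: reached.
L4 would need T25 (A4), but T25 is never granted.
Reached: C6 and T4 — 2 of the 4.

2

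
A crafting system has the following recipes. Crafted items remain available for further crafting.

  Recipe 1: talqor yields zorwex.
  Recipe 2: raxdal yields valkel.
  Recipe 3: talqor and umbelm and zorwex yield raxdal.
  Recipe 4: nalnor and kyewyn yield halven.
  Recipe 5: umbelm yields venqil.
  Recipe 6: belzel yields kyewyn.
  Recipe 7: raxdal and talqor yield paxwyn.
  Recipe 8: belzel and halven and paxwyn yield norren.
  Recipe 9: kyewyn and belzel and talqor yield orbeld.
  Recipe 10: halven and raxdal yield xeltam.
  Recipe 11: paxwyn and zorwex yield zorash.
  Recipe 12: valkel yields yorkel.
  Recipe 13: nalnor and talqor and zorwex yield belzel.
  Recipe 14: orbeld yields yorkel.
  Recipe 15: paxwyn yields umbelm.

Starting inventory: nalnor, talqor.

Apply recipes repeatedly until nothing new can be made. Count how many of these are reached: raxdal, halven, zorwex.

talqor → zorwex (Recipe 1).
nalnor and talqor and zorwex → belzel (Recipe 13).
belzel → kyewyn (Recipe 6).
Using Recipe 4, nalnor and kyewyn make halven.
raxdal would need talqor, umbelm, and zorwex (Recipe 3), but umbelm is never obtained.
halven: reached.
zorwex: reached.
Reached: halven and zorwex — 2 of the 3.

2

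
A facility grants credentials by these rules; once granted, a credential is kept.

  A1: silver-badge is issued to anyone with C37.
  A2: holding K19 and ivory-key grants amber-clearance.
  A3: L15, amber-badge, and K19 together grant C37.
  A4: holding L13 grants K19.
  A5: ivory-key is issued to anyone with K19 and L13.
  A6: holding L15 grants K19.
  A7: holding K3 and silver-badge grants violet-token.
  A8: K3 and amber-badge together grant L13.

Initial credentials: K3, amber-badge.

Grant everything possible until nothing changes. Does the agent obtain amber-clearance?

Yes

Holding K3 and amber-badge grants L13 (A8).
Holding L13 grants K19 (A4).
Holding K19 and L13 grants ivory-key (A5).
Holding K19 and ivory-key grants amber-clearance (A2).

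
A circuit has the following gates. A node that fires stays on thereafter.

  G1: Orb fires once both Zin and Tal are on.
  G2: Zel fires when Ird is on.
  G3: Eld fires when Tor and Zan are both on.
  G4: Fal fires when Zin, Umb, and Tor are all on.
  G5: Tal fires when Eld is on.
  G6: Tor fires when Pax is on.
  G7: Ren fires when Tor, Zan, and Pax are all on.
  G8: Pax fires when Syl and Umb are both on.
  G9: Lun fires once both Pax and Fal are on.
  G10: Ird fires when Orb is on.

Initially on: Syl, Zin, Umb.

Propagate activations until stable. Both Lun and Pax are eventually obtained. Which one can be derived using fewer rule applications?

Pax: G8: Syl and Umb on → Pax on. [1 rule application]
Lun: G8: Syl and Umb on → Pax on. Pax is on, so Tor fires (G6). Zin, Umb, and Tor are on, so Fal fires (G4). G9: Pax and Fal on → Lun on. [4 rule applications]
Pax needs fewer.

Pax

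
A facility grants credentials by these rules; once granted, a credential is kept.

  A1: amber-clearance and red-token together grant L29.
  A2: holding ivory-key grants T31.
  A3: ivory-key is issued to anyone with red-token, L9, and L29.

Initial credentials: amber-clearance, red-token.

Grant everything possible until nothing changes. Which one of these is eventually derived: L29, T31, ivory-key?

L29

Holding amber-clearance and red-token grants L29 (A1).
T31 would need ivory-key (A2), but ivory-key is never granted. ivory-key would need red-token, L9, and L29 (A3), but L9 is never granted.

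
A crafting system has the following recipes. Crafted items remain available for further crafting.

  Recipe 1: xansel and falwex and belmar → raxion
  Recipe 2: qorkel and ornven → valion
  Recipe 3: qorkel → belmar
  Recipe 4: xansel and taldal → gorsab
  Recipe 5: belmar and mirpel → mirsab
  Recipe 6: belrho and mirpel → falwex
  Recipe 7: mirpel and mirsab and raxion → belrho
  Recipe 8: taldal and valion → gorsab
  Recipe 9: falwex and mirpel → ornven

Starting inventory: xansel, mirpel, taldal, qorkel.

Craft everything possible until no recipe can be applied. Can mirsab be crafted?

qorkel → belmar (Recipe 3).
Using Recipe 5, belmar and mirpel make mirsab.

Yes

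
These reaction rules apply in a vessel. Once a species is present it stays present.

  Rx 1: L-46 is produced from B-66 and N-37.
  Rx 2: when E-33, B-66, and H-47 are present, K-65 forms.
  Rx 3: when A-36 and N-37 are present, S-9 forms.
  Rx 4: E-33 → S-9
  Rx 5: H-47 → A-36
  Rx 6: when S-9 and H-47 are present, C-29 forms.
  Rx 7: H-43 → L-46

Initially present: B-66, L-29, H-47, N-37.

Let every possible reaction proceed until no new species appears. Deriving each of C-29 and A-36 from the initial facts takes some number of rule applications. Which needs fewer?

A-36: H-47 present → A-36 forms (Rx 5). [1 rule application]
C-29: H-47 present → A-36 forms (Rx 5). A-36 and N-37 present → S-9 forms (Rx 3). S-9 and H-47 present → C-29 forms (Rx 6). [3 rule applications]
A-36 needs fewer.

A-36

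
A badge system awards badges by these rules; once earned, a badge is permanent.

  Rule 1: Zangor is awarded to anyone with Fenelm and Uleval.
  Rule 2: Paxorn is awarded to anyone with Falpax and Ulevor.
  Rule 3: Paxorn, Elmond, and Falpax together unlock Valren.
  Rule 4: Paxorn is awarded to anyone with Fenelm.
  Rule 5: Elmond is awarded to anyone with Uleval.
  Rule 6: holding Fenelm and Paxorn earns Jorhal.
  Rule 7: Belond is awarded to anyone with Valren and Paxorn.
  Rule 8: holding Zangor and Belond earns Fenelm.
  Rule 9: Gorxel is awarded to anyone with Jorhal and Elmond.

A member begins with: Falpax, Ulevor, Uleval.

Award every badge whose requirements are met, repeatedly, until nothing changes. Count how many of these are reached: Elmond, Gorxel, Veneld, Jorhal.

1

With Uleval, Elmond is earned (Rule 5).
Elmond: reached.
Gorxel would need Jorhal and Elmond (Rule 9), but Jorhal is never earned.
No rule produces Veneld, and it is not given.
Jorhal would need Fenelm and Paxorn (Rule 6), but Fenelm is never earned.
Reached: Elmond — 1 of the 4.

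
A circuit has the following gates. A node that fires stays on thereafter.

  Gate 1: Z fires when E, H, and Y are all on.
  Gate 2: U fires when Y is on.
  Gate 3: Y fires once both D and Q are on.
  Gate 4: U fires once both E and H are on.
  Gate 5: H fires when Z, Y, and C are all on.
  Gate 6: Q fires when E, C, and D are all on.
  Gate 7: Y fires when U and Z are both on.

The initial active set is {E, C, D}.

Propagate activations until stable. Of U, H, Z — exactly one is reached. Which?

U

Gate 6: E, C, and D on → Q on.
Gate 3: D and Q on → Y on.
Y is on, so U fires (Gate 2).
H would need Z, Y, and C (Gate 5), but Z never turns on. Z would need E, H, and Y (Gate 1), but H never turns on.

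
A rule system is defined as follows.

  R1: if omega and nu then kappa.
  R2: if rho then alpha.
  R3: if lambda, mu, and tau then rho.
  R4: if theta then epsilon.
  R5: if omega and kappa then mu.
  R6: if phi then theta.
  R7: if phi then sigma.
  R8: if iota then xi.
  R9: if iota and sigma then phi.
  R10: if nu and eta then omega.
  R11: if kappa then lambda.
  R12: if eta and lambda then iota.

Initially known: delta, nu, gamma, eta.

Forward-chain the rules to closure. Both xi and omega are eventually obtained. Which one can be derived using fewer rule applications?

omega

omega: nu and eta hold, so omega follows (R10). [1 rule application]
xi: From nu and eta, R10 gives omega. omega and nu hold, so kappa follows (R1). From kappa, R11 gives lambda. From eta and lambda, R12 gives iota. From iota, R8 gives xi. [5 rule applications]
omega needs fewer.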